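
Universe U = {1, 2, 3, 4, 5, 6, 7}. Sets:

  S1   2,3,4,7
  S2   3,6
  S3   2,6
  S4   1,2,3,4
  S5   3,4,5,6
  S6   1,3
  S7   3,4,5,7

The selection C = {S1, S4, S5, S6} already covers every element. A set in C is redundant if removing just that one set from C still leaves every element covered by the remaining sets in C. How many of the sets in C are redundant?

Drop S1: 7 uncovered — not redundant.
Drop S4: the rest still cover every element — redundant.
Drop S5: 5, 6 uncovered — not redundant.
Drop S6: the rest still cover every element — redundant.
2 redundant: S4, S6.

2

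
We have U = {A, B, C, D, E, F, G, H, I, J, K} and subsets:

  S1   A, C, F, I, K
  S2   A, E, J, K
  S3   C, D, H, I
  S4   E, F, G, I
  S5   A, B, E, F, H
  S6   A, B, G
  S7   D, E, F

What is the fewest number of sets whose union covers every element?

4

S1, S2, S3, S6 together cover {A, B, C, D, E, F, G, H, I, J, K} — every element.
No 3 of the 7 sets cover everything (all 35 triples fall short), so 4 is minimum.
Greedy (largest uncovered first) would take S1, S5, S2, S3, S4 — 5 sets — but 4 suffice.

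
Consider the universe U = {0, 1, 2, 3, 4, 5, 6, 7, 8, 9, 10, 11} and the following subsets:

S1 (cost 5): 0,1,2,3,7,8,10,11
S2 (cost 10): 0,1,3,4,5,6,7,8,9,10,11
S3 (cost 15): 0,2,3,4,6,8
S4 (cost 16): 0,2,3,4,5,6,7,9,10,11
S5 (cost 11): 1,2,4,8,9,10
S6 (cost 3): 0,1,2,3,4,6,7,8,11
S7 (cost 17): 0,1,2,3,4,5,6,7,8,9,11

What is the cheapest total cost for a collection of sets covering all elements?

13

S2, S6 cover every element at cost 10 + 3 = 13.
Any cover uses at least 2 sets; among all covering selections none totals below 13.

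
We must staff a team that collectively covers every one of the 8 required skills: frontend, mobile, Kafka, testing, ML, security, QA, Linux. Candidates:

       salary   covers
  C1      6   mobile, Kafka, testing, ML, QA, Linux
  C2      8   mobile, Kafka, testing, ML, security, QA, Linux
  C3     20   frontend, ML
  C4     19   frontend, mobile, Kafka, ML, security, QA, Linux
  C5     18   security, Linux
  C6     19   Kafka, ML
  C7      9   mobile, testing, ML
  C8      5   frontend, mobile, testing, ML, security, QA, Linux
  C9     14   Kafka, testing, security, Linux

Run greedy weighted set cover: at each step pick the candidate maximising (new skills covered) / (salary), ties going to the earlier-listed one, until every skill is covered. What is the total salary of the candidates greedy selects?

Pick 1: C8 adds 7 new (frontend, mobile, testing, ML, security, QA, Linux) at salary 5 (ratio 7/5).
Pick 2: C1 adds 1 new (Kafka) at salary 6 (ratio 1/6).
Greedy total salary: 5 + 6 = 11.

11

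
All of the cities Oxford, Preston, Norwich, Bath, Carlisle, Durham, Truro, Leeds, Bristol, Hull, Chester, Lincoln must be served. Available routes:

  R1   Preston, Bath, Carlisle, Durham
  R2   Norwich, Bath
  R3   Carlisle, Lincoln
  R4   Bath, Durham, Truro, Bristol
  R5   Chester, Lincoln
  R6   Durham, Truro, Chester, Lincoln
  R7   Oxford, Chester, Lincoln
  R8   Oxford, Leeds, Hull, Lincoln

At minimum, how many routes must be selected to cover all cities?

R1, R2, R4, R5, R8 together cover {Oxford, Preston, Norwich, Bath, Carlisle, Durham, Truro, Leeds, Bristol, Hull, Chester, Lincoln} — every city.
No 4 of the 8 routes cover everything (all 70 size-4 selections fall short), so 5 is minimum.

5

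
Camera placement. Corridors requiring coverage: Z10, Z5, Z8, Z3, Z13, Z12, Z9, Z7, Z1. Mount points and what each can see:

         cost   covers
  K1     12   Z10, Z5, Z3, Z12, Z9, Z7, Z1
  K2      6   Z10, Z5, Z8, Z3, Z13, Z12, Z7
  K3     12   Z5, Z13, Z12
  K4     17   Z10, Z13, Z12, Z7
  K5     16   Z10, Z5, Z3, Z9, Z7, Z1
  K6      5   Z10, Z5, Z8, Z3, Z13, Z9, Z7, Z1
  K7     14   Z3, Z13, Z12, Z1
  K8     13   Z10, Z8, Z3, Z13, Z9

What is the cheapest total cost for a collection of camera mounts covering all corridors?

K2, K6 cover every corridor at cost 6 + 5 = 11.
Any cover uses at least 2 camera mounts; among all covering selections none totals below 11.

11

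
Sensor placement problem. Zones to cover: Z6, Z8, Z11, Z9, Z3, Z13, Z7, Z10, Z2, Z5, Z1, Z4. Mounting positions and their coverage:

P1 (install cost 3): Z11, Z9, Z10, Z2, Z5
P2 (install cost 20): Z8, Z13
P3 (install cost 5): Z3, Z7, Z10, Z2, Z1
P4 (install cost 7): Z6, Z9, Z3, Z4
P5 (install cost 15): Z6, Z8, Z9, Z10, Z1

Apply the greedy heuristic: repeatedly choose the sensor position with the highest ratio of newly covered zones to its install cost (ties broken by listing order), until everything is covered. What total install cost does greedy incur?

35

Pick 1: P1 adds 5 new (Z11, Z9, Z10, Z2, Z5) at install cost 3 (ratio 5/3).
Pick 2: P3 adds 3 new (Z3, Z7, Z1) at install cost 5 (ratio 3/5).
Pick 3: P4 adds 2 new (Z6, Z4) at install cost 7 (ratio 2/7).
Pick 4: P2 adds 2 new (Z8, Z13) at install cost 20 (ratio 2/20).
Greedy total install cost: 3 + 5 + 7 + 20 = 35.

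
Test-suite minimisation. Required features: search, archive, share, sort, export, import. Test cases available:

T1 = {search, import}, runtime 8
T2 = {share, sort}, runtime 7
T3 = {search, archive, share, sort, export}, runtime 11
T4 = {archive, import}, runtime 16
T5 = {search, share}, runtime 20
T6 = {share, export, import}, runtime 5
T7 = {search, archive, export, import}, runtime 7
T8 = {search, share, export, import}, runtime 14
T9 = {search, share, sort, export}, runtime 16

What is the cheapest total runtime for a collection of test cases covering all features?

14

T2, T7 cover every feature at runtime 7 + 7 = 14.
Any cover uses at least 2 test cases; among all covering selections none totals below 14.
Greedy by coverage-per-runtime would pick T6, T7, T2 for 19 — worse than the optimum 14.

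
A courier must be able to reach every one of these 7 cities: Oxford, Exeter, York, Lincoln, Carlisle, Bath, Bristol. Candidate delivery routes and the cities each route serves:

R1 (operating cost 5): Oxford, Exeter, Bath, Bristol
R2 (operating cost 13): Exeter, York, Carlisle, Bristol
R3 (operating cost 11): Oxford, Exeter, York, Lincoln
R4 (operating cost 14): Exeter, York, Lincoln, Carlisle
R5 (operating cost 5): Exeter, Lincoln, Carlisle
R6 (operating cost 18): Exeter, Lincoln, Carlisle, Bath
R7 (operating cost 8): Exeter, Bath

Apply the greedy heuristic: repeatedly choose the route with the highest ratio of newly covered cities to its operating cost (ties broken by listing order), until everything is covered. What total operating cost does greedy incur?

Pick 1: R1 adds 4 new (Oxford, Exeter, Bath, Bristol) at operating cost 5 (ratio 4/5).
Pick 2: R5 adds 2 new (Lincoln, Carlisle) at operating cost 5 (ratio 2/5).
Pick 3: R3 adds 1 new (York) at operating cost 11 (ratio 1/11).
Greedy total operating cost: 5 + 5 + 11 = 21. (The true optimum is 19, so greedy overshoots here.)

21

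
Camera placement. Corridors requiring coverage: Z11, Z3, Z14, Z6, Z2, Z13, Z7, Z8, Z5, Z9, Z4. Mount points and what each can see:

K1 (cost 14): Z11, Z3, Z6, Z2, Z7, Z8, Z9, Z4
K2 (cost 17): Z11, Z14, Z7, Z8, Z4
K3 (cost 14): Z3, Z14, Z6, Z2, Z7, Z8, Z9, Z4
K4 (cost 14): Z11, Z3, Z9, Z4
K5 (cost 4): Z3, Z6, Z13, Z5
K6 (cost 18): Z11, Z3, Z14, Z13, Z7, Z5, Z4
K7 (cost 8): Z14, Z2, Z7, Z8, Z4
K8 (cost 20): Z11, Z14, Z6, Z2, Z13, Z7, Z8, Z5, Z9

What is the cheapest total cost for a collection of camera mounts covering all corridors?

K1, K5, K7 cover every corridor at cost 14 + 4 + 8 = 26.
Any cover uses at least 2 camera mounts; among all covering selections none totals below 26.

26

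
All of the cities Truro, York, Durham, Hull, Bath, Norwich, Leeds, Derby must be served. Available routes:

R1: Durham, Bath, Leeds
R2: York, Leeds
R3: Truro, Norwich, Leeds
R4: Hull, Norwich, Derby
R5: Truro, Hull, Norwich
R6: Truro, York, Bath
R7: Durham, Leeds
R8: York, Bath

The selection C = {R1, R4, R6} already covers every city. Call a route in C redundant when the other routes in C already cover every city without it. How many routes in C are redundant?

0

Drop R1: Durham, Leeds uncovered — not redundant.
Drop R4: Hull, Norwich, Derby uncovered — not redundant.
Drop R6: Truro, York uncovered — not redundant.
None of the routes in C is redundant.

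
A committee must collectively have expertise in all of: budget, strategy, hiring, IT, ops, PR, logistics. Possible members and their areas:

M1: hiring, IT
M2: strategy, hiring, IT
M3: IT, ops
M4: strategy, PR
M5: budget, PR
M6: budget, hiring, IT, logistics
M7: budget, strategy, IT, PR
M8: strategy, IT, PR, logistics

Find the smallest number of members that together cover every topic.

3

M3, M4, M6 together cover {budget, strategy, hiring, IT, ops, PR, logistics} — every topic.
No 2 of the 8 members cover everything (all 28 pairs fall short), so 3 is minimum.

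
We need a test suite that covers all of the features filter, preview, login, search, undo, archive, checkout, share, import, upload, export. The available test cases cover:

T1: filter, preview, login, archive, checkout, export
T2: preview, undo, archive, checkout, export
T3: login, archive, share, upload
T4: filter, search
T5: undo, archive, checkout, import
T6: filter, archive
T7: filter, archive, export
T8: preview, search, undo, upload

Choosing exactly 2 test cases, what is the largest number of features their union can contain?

9

Choosing T1, T8 covers {filter, preview, login, search, undo, archive, checkout, upload, export} — 9 features.
No choice of 2 test cases does better; here share, import are left uncovered.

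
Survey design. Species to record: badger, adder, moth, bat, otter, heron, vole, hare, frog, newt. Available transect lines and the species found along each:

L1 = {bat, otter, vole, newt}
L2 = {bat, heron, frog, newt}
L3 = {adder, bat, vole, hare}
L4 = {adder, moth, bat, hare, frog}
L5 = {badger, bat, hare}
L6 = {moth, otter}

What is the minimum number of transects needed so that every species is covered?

L1, L2, L4, L5 together cover {badger, adder, moth, bat, otter, heron, vole, hare, frog, newt} — every species.
No 3 of the 6 transects cover everything (all 20 triples fall short), so 4 is minimum.

4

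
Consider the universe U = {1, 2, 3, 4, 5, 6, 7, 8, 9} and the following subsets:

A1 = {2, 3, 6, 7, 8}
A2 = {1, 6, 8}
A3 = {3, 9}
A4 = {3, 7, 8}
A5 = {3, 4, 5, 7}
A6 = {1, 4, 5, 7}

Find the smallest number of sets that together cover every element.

3

A1, A3, A6 together cover {1, 2, 3, 4, 5, 6, 7, 8, 9} — every element.
No 2 of the 6 sets cover everything (all 15 pairs fall short), so 3 is minimum.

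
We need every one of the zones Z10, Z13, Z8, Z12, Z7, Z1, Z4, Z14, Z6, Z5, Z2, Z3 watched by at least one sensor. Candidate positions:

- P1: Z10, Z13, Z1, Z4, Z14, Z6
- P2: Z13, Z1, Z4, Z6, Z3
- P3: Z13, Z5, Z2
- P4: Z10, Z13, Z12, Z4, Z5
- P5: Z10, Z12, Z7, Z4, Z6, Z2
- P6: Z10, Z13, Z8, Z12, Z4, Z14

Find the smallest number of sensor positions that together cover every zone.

4

P2, P3, P5, P6 together cover {Z10, Z13, Z8, Z12, Z7, Z1, Z4, Z14, Z6, Z5, Z2, Z3} — every zone.
No 3 of the 6 sensor positions cover everything (all 20 triples fall short), so 4 is minimum.
Greedy (largest uncovered first) would take P1, P5, P2, P3, P6 — 5 sensor positions — but 4 suffice.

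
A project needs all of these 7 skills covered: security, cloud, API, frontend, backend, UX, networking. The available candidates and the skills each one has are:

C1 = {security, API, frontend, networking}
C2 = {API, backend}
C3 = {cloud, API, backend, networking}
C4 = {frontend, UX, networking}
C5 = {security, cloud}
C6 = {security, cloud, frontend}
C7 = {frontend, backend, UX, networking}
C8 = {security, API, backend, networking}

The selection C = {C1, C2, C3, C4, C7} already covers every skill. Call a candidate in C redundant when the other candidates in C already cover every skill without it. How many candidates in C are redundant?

Drop C1: security uncovered — not redundant.
Drop C2: the rest still cover every skill — redundant.
Drop C3: cloud uncovered — not redundant.
Drop C4: the rest still cover every skill — redundant.
Drop C7: the rest still cover every skill — redundant.
3 redundant: C2, C4, C7.

3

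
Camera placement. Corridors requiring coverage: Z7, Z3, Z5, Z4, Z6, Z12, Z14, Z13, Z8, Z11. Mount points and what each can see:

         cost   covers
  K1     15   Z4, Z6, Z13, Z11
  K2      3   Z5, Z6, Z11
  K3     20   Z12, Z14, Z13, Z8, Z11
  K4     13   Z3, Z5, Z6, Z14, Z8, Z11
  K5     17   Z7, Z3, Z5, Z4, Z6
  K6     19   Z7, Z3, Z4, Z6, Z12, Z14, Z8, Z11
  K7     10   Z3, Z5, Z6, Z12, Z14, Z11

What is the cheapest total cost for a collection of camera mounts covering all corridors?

K3, K5 cover every corridor at cost 20 + 17 = 37.
Any cover uses at least 2 camera mounts; among all covering selections none totals below 37.

37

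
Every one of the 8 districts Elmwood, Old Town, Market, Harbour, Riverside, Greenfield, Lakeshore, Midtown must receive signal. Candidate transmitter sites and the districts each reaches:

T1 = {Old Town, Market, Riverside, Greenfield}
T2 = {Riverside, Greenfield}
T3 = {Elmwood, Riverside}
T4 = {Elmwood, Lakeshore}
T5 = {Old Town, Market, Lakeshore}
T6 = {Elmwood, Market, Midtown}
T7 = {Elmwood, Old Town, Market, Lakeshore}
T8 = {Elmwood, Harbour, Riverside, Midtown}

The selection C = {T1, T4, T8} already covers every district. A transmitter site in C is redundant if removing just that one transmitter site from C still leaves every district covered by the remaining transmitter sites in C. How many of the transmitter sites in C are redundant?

0

Drop T1: Old Town, Market, Greenfield uncovered — not redundant.
Drop T4: Lakeshore uncovered — not redundant.
Drop T8: Harbour, Midtown uncovered — not redundant.
None of the transmitter sites in C is redundant.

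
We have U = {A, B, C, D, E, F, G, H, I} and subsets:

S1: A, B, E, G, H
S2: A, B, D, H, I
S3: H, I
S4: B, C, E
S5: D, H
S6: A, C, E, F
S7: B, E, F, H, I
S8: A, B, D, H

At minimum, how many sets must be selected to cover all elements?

3

S1, S2, S6 together cover {A, B, C, D, E, F, G, H, I} — every element.
No 2 of the 8 sets cover everything (all 28 pairs fall short), so 3 is minimum.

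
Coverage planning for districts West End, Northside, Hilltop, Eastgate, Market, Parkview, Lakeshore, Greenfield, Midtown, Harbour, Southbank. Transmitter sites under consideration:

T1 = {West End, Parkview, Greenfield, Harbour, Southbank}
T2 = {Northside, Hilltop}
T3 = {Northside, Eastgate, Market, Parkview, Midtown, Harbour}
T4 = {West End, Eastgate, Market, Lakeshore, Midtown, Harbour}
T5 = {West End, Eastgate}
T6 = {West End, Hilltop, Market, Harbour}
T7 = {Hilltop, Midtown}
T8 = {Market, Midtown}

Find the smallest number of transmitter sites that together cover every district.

3

T1, T2, T4 together cover {West End, Northside, Hilltop, Eastgate, Market, Parkview, Lakeshore, Greenfield, Midtown, Harbour, Southbank} — every district.
No 2 of the 8 transmitter sites cover everything (all 28 pairs fall short), so 3 is minimum.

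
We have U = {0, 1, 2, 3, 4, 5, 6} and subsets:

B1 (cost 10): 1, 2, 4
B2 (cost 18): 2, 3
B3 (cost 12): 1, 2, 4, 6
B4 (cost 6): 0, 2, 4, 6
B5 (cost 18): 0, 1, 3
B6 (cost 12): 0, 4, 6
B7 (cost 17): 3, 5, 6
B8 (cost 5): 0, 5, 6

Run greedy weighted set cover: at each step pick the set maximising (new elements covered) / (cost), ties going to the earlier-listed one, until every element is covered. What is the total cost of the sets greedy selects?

29

Pick 1: B4 adds 4 new (0, 2, 4, 6) at cost 6 (ratio 4/6).
Pick 2: B8 adds 1 new (5) at cost 5 (ratio 1/5).
Pick 3: B5 adds 2 new (1, 3) at cost 18 (ratio 2/18).
Greedy total cost: 6 + 5 + 18 = 29.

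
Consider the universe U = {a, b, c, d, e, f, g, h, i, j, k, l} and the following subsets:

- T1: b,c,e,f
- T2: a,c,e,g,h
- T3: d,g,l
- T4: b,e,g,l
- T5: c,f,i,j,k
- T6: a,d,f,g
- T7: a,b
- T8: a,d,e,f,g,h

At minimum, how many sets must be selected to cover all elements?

T4, T5, T8 together cover {a, b, c, d, e, f, g, h, i, j, k, l} — every element.
No 2 of the 8 sets cover everything (all 28 pairs fall short), so 3 is minimum.

3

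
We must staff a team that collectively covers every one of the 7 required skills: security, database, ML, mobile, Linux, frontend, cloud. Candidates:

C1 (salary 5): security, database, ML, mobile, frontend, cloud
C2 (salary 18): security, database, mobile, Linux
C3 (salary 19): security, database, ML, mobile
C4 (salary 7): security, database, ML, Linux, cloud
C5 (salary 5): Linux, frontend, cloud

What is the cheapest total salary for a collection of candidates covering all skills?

C1, C5 cover every skill at salary 5 + 5 = 10.
Any cover uses at least 2 candidates; among all covering selections none totals below 10.

10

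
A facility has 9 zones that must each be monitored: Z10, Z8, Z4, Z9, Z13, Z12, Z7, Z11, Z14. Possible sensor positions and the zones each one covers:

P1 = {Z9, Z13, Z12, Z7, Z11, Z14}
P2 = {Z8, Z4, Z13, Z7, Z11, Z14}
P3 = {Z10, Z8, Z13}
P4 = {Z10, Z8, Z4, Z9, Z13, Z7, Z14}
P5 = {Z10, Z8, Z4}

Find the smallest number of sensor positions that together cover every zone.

P1, P4 together cover {Z10, Z8, Z4, Z9, Z13, Z12, Z7, Z11, Z14} — every zone.
No single sensor position contains all 9 zones, so 2 is optimal.

2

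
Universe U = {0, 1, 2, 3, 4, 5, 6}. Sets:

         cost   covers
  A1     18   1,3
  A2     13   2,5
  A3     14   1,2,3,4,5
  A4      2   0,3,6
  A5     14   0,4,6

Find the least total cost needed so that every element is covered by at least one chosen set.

16

A3, A4 cover every element at cost 14 + 2 = 16.
Any cover uses at least 2 sets; among all covering selections none totals below 16.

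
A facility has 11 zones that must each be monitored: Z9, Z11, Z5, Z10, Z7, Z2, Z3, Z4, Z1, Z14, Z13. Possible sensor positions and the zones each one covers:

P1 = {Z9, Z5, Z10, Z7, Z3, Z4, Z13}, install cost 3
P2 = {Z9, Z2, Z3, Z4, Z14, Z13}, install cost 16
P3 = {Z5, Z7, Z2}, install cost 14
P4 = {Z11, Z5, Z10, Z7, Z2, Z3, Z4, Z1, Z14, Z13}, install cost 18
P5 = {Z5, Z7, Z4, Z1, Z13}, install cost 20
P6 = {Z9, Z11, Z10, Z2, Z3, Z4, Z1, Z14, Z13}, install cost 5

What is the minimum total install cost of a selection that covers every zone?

P1, P6 cover every zone at install cost 3 + 5 = 8.
Any cover uses at least 2 sensor positions; among all covering selections none totals below 8.

8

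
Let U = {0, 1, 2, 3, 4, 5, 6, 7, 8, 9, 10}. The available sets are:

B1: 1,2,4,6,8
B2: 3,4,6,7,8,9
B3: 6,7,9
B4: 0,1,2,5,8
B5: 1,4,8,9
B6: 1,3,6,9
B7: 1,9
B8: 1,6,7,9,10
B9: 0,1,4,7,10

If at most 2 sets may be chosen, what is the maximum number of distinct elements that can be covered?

Choosing B2, B4 covers {0, 1, 2, 3, 4, 5, 6, 7, 8, 9} — 10 elements.
No choice of 2 sets does better; here 10 is left uncovered.

10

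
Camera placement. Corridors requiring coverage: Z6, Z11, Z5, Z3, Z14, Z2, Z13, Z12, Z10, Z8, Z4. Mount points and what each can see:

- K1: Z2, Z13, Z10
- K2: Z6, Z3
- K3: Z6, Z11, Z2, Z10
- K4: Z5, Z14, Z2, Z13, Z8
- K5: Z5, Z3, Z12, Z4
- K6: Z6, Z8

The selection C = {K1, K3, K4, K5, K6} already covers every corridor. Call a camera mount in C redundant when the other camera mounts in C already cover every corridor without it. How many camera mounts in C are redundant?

2

Drop K1: the rest still cover every corridor — redundant.
Drop K3: Z11 uncovered — not redundant.
Drop K4: Z14 uncovered — not redundant.
Drop K5: Z3, Z12, Z4 uncovered — not redundant.
Drop K6: the rest still cover every corridor — redundant.
2 redundant: K1, K6.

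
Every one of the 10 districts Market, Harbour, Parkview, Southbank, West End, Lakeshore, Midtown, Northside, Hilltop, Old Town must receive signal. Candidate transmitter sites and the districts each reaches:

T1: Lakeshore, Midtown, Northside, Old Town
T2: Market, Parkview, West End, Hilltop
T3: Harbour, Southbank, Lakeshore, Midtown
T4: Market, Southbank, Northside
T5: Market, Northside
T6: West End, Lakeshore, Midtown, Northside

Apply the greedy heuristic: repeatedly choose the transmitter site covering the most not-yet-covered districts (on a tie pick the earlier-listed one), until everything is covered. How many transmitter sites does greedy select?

Pick 1: T1 covers 4 new districts (Lakeshore, Midtown, Northside, Old Town).
Pick 2: T2 covers 4 new districts (Market, Parkview, West End, Hilltop).
Pick 3: T3 covers 2 new districts (Harbour, Southbank).
Greedy uses 3 transmitter sites.

3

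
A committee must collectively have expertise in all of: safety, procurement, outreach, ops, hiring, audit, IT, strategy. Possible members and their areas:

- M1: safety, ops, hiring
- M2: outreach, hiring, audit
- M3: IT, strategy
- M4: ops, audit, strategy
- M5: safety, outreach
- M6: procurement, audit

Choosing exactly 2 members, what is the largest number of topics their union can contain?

5

Choosing M1, M2 covers {safety, outreach, ops, hiring, audit} — 5 topics.
No choice of 2 members does better; here procurement, IT, strategy are left uncovered.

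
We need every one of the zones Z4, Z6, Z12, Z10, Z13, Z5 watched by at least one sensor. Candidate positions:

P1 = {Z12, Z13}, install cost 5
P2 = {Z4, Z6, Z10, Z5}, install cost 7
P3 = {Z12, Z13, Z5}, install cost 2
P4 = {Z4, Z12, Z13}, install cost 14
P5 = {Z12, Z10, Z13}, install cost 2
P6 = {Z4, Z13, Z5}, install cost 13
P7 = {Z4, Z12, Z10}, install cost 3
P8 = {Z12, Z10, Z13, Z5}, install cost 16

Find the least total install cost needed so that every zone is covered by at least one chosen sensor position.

P2, P3 cover every zone at install cost 7 + 2 = 9.
Any cover uses at least 2 sensor positions; among all covering selections none totals below 9.
Greedy by coverage-per-install cost would pick P3, P7, P2 for 12 — worse than the optimum 9.

9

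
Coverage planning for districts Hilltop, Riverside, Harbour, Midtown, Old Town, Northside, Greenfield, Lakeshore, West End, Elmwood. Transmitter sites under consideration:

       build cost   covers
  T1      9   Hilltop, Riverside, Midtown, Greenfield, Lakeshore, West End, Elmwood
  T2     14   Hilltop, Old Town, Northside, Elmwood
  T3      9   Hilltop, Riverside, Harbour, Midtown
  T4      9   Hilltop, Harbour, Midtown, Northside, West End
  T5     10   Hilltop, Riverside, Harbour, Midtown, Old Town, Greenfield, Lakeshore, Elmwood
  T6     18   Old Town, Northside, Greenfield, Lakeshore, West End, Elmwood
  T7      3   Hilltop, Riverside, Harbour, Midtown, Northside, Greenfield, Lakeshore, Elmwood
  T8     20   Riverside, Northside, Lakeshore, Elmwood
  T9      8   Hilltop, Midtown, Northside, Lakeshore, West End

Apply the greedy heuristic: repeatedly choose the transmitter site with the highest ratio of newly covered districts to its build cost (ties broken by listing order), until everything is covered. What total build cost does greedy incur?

Pick 1: T7 adds 8 new (Hilltop, Riverside, Harbour, Midtown, Northside, Greenfield, Lakeshore, Elmwood) at build cost 3 (ratio 8/3).
Pick 2: T9 adds 1 new (West End) at build cost 8 (ratio 1/8).
Pick 3: T5 adds 1 new (Old Town) at build cost 10 (ratio 1/10).
Greedy total build cost: 3 + 8 + 10 = 21. (The true optimum is 18, so greedy overshoots here.)

21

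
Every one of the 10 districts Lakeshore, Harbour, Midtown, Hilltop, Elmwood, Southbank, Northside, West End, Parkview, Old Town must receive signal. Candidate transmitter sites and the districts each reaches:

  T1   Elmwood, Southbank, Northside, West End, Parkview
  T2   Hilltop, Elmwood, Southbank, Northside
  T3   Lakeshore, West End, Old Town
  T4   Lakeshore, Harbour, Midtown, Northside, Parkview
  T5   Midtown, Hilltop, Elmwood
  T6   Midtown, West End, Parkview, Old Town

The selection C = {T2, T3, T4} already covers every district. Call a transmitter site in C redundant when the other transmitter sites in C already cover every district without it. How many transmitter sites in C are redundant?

Drop T2: Hilltop, Elmwood, Southbank uncovered — not redundant.
Drop T3: West End, Old Town uncovered — not redundant.
Drop T4: Harbour, Midtown, Parkview uncovered — not redundant.
None of the transmitter sites in C is redundant.

0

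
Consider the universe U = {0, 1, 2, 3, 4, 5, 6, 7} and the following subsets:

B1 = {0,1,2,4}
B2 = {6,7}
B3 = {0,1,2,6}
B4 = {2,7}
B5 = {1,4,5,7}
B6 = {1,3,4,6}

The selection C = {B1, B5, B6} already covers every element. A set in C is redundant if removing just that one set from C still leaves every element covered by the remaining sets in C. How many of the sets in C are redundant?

0

Drop B1: 0, 2 uncovered — not redundant.
Drop B5: 5, 7 uncovered — not redundant.
Drop B6: 3, 6 uncovered — not redundant.
None of the sets in C is redundant.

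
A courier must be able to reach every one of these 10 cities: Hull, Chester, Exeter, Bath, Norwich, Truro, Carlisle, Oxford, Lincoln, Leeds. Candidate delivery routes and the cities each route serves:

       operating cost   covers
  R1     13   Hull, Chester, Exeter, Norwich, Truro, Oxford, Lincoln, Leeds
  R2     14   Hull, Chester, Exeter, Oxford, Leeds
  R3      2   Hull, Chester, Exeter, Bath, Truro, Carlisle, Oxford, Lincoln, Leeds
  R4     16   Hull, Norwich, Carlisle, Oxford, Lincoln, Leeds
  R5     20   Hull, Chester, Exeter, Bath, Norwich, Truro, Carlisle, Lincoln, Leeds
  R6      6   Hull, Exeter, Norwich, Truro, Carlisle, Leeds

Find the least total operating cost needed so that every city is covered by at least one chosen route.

R3, R6 cover every city at operating cost 2 + 6 = 8.
Any cover uses at least 2 routes; among all covering selections none totals below 8.

8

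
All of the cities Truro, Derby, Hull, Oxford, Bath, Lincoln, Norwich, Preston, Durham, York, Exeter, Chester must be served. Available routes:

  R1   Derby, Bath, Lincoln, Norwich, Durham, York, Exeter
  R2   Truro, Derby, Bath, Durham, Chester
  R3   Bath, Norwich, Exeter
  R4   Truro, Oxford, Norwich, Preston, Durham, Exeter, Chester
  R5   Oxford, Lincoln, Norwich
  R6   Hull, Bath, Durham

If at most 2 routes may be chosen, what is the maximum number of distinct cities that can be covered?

Choosing R1, R4 covers {Truro, Derby, Oxford, Bath, Lincoln, Norwich, Preston, Durham, York, Exeter, Chester} — 11 cities.
No choice of 2 routes does better; here Hull is left uncovered.

11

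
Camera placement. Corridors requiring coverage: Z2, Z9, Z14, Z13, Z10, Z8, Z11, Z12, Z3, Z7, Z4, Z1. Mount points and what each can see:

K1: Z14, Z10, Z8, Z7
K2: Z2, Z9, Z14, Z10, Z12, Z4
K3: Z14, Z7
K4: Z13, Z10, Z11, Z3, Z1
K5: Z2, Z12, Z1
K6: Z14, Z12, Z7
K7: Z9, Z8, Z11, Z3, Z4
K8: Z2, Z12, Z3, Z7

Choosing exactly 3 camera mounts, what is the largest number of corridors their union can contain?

Choosing K1, K2, K4 covers {Z2, Z9, Z14, Z13, Z10, Z8, Z11, Z12, Z3, Z7, Z4, Z1} — 12 corridors.
That is all 12 corridors.

12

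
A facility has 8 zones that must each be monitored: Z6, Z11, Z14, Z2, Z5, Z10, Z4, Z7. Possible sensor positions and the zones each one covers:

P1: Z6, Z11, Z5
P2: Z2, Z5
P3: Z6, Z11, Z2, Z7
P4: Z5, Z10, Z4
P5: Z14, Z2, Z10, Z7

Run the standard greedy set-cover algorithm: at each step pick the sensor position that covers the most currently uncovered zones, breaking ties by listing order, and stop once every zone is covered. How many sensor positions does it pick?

Pick 1: P3 covers 4 new zones (Z6, Z11, Z2, Z7).
Pick 2: P4 covers 3 new zones (Z5, Z10, Z4).
Pick 3: P5 covers 1 new zones (Z14).
Greedy uses 3 sensor positions.

3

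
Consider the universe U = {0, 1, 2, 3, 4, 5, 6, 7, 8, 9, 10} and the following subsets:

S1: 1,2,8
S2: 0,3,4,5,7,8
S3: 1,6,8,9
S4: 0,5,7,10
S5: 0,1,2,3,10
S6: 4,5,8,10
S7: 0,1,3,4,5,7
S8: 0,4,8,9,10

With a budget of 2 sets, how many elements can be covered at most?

9

Choosing S2, S3 covers {0, 1, 3, 4, 5, 6, 7, 8, 9} — 9 elements.
No choice of 2 sets does better; here 2, 10 are left uncovered.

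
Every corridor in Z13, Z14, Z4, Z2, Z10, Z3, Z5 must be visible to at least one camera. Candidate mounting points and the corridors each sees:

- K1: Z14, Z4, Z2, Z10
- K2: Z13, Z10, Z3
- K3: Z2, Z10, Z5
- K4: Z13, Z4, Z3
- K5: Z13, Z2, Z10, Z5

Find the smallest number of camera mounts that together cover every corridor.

3

K1, K2, K3 together cover {Z13, Z14, Z4, Z2, Z10, Z3, Z5} — every corridor.
No 2 of the 5 camera mounts cover everything (all 10 pairs fall short), so 3 is minimum.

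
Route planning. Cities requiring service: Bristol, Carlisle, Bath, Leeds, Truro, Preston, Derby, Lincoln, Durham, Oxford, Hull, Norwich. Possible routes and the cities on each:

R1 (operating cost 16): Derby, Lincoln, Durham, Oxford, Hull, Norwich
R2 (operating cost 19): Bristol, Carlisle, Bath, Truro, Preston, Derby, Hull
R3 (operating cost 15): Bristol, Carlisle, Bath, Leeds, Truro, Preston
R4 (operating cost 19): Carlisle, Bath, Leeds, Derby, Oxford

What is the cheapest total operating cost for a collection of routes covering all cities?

31

R1, R3 cover every city at operating cost 16 + 15 = 31.
Any cover uses at least 2 routes; among all covering selections none totals below 31.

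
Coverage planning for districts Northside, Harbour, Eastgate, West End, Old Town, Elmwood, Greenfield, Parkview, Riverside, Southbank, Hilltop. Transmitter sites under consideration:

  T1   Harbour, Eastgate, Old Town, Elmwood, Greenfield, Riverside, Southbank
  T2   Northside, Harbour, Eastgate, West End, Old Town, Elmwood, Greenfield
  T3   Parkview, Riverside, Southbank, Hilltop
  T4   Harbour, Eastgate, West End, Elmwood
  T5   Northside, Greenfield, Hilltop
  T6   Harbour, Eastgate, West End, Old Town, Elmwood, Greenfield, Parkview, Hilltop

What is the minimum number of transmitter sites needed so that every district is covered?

2

T2, T3 together cover {Northside, Harbour, Eastgate, West End, Old Town, Elmwood, Greenfield, Parkview, Riverside, Southbank, Hilltop} — every district.
No single transmitter site contains all 11 districts, so 2 is optimal.
Greedy (largest uncovered first) would take T6, T1, T2 — 3 transmitter sites — but 2 suffice.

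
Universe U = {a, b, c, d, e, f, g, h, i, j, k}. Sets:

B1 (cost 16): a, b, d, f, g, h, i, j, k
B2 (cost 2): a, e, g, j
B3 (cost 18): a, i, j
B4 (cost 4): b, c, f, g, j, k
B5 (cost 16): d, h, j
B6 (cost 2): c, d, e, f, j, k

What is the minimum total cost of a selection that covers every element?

B1, B6 cover every element at cost 16 + 2 = 18.
Any cover uses at least 2 sets; among all covering selections none totals below 18.
Greedy by coverage-per-cost would pick B6, B2, B4, B1 for 24 — worse than the optimum 18.

18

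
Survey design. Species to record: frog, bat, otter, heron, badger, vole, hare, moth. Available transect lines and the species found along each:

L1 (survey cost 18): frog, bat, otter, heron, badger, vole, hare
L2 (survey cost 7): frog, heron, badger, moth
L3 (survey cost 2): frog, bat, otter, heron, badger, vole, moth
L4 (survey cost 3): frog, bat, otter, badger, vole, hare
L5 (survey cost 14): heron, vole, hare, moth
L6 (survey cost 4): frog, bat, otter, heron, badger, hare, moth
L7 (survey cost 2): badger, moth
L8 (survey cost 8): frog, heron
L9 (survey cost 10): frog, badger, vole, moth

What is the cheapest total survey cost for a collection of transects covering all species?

L3, L4 cover every species at survey cost 2 + 3 = 5.
Any cover uses at least 2 transects; among all covering selections none totals below 5.

5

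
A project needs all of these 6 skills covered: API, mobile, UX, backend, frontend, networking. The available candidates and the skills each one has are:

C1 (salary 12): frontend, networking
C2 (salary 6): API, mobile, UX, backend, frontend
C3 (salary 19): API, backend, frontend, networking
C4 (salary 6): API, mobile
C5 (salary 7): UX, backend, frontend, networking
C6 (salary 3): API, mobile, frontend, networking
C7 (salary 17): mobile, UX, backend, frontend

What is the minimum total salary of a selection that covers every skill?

C2, C6 cover every skill at salary 6 + 3 = 9.
Any cover uses at least 2 candidates; among all covering selections none totals below 9.

9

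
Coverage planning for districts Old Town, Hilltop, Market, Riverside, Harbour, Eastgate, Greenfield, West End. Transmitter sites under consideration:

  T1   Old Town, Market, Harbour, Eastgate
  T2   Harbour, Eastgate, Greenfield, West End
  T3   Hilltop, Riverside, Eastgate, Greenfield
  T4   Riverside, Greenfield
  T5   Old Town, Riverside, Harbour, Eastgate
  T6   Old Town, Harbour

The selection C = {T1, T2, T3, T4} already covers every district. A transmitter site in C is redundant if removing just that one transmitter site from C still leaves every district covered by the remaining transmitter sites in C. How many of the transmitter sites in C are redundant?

Drop T1: Old Town, Market uncovered — not redundant.
Drop T2: West End uncovered — not redundant.
Drop T3: Hilltop uncovered — not redundant.
Drop T4: the rest still cover every district — redundant.
1 redundant: T4.

1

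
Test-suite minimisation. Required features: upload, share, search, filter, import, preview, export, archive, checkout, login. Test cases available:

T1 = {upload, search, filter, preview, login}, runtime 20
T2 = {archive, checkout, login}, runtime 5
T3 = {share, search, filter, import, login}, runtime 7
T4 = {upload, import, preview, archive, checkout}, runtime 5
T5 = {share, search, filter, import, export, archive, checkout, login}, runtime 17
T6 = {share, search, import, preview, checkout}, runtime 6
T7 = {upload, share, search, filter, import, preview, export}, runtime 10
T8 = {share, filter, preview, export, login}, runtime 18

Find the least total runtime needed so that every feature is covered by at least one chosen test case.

T2, T7 cover every feature at runtime 5 + 10 = 15.
Any cover uses at least 2 test cases; among all covering selections none totals below 15.
Greedy by coverage-per-runtime would pick T4, T3, T7 for 22 — worse than the optimum 15.

15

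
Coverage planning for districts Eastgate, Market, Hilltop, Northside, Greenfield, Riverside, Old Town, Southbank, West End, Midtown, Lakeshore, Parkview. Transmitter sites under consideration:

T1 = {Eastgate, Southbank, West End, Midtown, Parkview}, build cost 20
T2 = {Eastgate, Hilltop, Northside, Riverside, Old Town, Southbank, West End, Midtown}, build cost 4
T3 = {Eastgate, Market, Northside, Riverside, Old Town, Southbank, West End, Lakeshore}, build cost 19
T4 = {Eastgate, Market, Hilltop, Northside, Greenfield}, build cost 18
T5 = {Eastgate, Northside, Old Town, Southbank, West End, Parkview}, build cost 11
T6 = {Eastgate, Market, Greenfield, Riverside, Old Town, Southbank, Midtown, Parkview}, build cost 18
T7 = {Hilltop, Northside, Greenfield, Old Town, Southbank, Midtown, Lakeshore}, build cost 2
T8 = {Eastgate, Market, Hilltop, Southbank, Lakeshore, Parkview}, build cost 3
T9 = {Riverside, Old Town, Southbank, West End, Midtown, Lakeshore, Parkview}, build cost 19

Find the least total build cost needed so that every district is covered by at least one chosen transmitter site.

9

T2, T7, T8 cover every district at build cost 4 + 2 + 3 = 9.
Any cover uses at least 2 transmitter sites; among all covering selections none totals below 9.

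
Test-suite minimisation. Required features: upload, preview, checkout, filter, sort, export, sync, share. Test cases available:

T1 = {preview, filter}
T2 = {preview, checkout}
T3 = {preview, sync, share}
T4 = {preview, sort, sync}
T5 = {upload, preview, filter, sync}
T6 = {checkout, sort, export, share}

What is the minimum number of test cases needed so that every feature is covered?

2

T5, T6 together cover {upload, preview, checkout, filter, sort, export, sync, share} — every feature.
No single test case contains all 8 features, so 2 is optimal.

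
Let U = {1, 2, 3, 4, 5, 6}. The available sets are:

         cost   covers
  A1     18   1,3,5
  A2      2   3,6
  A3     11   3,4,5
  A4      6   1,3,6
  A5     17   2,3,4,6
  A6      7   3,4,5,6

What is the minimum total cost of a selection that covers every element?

30

A4, A5, A6 cover every element at cost 6 + 17 + 7 = 30.
Any cover uses at least 2 sets; among all covering selections none totals below 30.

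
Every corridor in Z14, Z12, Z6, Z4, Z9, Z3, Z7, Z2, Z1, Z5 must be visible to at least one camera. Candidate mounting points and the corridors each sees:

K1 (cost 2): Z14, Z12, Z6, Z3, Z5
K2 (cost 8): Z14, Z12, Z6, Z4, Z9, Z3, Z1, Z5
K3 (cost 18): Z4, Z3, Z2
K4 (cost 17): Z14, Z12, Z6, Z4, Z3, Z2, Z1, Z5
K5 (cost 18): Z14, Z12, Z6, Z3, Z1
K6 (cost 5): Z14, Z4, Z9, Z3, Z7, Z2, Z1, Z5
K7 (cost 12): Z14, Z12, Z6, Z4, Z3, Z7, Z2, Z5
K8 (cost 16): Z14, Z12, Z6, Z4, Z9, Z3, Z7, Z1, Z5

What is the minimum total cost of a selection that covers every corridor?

7

K1, K6 cover every corridor at cost 2 + 5 = 7.
Any cover uses at least 2 camera mounts; among all covering selections none totals below 7.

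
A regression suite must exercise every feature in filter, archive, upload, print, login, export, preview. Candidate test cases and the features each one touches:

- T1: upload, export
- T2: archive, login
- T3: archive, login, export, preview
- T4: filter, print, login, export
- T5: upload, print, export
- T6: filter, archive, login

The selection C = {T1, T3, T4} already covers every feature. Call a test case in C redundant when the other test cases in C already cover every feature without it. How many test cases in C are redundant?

0

Drop T1: upload uncovered — not redundant.
Drop T3: archive, preview uncovered — not redundant.
Drop T4: filter, print uncovered — not redundant.
None of the test cases in C is redundant.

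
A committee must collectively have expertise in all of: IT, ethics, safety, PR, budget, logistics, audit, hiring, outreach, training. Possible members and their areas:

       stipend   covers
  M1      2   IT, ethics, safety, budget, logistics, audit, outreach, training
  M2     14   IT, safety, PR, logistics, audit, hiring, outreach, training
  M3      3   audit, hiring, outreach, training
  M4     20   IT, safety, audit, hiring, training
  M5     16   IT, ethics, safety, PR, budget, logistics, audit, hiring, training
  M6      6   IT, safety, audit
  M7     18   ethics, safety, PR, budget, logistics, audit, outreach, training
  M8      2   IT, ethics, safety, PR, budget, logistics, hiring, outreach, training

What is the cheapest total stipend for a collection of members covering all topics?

4

M1, M8 cover every topic at stipend 2 + 2 = 4.
Any cover uses at least 2 members; among all covering selections none totals below 4.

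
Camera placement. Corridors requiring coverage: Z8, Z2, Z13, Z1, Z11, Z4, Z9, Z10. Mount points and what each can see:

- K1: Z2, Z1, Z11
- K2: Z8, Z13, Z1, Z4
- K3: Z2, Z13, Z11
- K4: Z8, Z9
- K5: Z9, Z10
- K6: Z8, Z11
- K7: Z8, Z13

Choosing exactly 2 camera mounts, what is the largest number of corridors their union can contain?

6

Choosing K1, K2 covers {Z8, Z2, Z13, Z1, Z11, Z4} — 6 corridors.
No choice of 2 camera mounts does better; here Z9, Z10 are left uncovered.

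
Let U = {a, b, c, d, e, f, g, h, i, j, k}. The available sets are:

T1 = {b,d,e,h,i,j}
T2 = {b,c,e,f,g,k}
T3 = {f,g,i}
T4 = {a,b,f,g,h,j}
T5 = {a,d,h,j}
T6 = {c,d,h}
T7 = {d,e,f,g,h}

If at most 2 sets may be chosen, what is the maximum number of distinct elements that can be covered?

10

Choosing T1, T2 covers {b, c, d, e, f, g, h, i, j, k} — 10 elements.
No choice of 2 sets does better; here a is left uncovered.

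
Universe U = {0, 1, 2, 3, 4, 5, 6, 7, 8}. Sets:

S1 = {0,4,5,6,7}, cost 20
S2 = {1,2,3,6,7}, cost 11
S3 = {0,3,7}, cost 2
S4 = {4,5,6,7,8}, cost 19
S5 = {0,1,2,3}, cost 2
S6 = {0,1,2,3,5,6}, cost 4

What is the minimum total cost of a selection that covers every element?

S4, S5 cover every element at cost 19 + 2 = 21.
Any cover uses at least 2 sets; among all covering selections none totals below 21.
Greedy by coverage-per-cost would pick S5, S3, S6, S4 for 27 — worse than the optimum 21.

21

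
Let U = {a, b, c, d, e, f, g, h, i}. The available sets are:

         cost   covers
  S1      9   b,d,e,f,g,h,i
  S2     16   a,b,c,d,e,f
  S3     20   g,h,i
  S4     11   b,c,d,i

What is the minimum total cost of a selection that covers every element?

25

S1, S2 cover every element at cost 9 + 16 = 25.
Any cover uses at least 2 sets; among all covering selections none totals below 25.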